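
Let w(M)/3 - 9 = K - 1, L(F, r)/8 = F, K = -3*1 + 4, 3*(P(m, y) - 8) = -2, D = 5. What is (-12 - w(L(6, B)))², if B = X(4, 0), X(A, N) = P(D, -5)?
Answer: 1521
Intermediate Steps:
P(m, y) = 22/3 (P(m, y) = 8 + (⅓)*(-2) = 8 - ⅔ = 22/3)
X(A, N) = 22/3
K = 1 (K = -3 + 4 = 1)
B = 22/3 ≈ 7.3333
L(F, r) = 8*F
w(M) = 27 (w(M) = 27 + 3*(1 - 1) = 27 + 3*0 = 27 + 0 = 27)
(-12 - w(L(6, B)))² = (-12 - 1*27)² = (-12 - 27)² = (-39)² = 1521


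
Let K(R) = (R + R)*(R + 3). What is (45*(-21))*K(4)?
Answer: -52920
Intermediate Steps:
K(R) = 2*R*(3 + R) (K(R) = (2*R)*(3 + R) = 2*R*(3 + R))
(45*(-21))*K(4) = (45*(-21))*(2*4*(3 + 4)) = -1890*4*7 = -945*56 = -52920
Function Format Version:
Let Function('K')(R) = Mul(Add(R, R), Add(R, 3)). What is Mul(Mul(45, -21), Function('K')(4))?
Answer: -52920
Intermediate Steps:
Function('K')(R) = Mul(2, R, Add(3, R)) (Function('K')(R) = Mul(Mul(2, R), Add(3, R)) = Mul(2, R, Add(3, R)))
Mul(Mul(45, -21), Function('K')(4)) = Mul(Mul(45, -21), Mul(2, 4, Add(3, 4))) = Mul(-945, Mul(2, 4, 7)) = Mul(-945, 56) = -52920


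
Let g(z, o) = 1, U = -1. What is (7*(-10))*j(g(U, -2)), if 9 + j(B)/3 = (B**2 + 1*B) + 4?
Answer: 630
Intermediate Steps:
j(B) = -15 + 3*B + 3*B**2 (j(B) = -27 + 3*((B**2 + 1*B) + 4) = -27 + 3*((B**2 + B) + 4) = -27 + 3*((B + B**2) + 4) = -27 + 3*(4 + B + B**2) = -27 + (12 + 3*B + 3*B**2) = -15 + 3*B + 3*B**2)
(7*(-10))*j(g(U, -2)) = (7*(-10))*(-15 + 3*1 + 3*1**2) = -70*(-15 + 3 + 3*1) = -70*(-15 + 3 + 3) = -70*(-9) = 630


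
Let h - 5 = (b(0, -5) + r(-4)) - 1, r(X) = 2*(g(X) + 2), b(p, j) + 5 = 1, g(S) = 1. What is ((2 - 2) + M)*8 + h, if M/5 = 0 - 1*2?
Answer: -74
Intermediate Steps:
M = -10 (M = 5*(0 - 1*2) = 5*(0 - 2) = 5*(-2) = -10)
b(p, j) = -4 (b(p, j) = -5 + 1 = -4)
r(X) = 6 (r(X) = 2*(1 + 2) = 2*3 = 6)
h = 6 (h = 5 + ((-4 + 6) - 1) = 5 + (2 - 1) = 5 + 1 = 6)
((2 - 2) + M)*8 + h = ((2 - 2) - 10)*8 + 6 = (0 - 10)*8 + 6 = -10*8 + 6 = -80 + 6 = -74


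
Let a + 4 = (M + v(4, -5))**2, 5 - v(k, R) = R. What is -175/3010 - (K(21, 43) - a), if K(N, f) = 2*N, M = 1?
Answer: 6445/86 ≈ 74.942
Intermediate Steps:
v(k, R) = 5 - R
a = 117 (a = -4 + (1 + (5 - 1*(-5)))**2 = -4 + (1 + (5 + 5))**2 = -4 + (1 + 10)**2 = -4 + 11**2 = -4 + 121 = 117)
-175/3010 - (K(21, 43) - a) = -175/3010 - (2*21 - 1*117) = -175*1/3010 - (42 - 117) = -5/86 - 1*(-75) = -5/86 + 75 = 6445/86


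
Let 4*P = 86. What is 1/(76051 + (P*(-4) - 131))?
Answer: 1/75834 ≈ 1.3187e-5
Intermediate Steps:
P = 43/2 (P = (1/4)*86 = 43/2 ≈ 21.500)
1/(76051 + (P*(-4) - 131)) = 1/(76051 + ((43/2)*(-4) - 131)) = 1/(76051 + (-86 - 131)) = 1/(76051 - 217) = 1/75834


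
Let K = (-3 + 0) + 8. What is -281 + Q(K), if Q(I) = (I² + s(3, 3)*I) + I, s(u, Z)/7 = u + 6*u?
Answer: 484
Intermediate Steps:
K = 5 (K = -3 + 8 = 5)
s(u, Z) = 49*u (s(u, Z) = 7*(u + 6*u) = 7*(7*u) = 49*u)
Q(I) = I² + 148*I (Q(I) = (I² + (49*3)*I) + I = (I² + 147*I) + I = I² + 148*I)
-281 + Q(K) = -281 + 5*(148 + 5) = -281 + 5*153 = -281 + 765 = 484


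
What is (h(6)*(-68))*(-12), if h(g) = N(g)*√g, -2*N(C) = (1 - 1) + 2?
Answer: -816*√6 ≈ -1998.8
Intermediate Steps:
N(C) = -1 (N(C) = -((1 - 1) + 2)/2 = -(0 + 2)/2 = -½*2 = -1)
h(g) = -√g
(h(6)*(-68))*(-12) = (-√6*(-68))*(-12) = (68*√6)*(-12) = -816*√6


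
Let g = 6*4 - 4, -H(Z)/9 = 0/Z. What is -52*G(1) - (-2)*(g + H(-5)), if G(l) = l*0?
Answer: 40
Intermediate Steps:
G(l) = 0
H(Z) = 0 (H(Z) = -0/Z = -9*0 = 0)
g = 20 (g = 24 - 4 = 20)
-52*G(1) - (-2)*(g + H(-5)) = -52*0 - (-2)*(20 + 0) = 0 - (-2)*20 = 0 - 1*(-40) = 0 + 40 = 40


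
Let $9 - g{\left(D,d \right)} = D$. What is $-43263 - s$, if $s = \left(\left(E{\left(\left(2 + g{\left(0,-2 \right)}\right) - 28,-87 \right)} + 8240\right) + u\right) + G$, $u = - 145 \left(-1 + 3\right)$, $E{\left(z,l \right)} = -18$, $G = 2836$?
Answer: $-54031$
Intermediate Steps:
$g{\left(D,d \right)} = 9 - D$
$u = -290$ ($u = \left(-145\right) 2 = -290$)
$s = 10768$ ($s = \left(\left(-18 + 8240\right) - 290\right) + 2836 = \left(8222 - 290\right) + 2836 = 7932 + 2836 = 10768$)
$-43263 - s = -43263 - 10768 = -54031$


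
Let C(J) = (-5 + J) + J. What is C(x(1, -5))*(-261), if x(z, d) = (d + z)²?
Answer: -7047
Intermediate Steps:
C(J) = -5 + 2*J
C(x(1, -5))*(-261) = (-5 + 2*(-5 + 1)²)*(-261) = (-5 + 2*(-4)²)*(-261) = (-5 + 2*16)*(-261) = (-5 + 32)*(-261) = 27*(-261) = -7047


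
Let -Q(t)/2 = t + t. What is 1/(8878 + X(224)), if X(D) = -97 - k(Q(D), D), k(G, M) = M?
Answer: 1/8557 ≈ 0.00011686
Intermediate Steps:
Q(t) = -4*t (Q(t) = -2*(t + t) = -4*t)
X(D) = -97 - D
1/(8878 + X(224)) = 1/(8878 + (-97 - 1*224)) = 1/(8878 + (-97 - 224)) = 1/(8878 - 321) = 1/8557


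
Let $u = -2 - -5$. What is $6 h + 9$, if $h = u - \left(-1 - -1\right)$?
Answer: $27$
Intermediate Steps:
$u = 3$ ($u = -2 + 5 = 3$)
$h = 3$ ($h = 3 - \left(-1 - -1\right) = 3 - \left(-1 + 1\right) = 3 - 0 = 3 + 0 = 3$)
$6 h + 9 = 6 \cdot 3 + 9 = 18 + 9 = 27$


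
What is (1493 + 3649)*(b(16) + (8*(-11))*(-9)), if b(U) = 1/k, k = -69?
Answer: 93664958/23 ≈ 4.0724e+6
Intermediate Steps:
b(U) = -1/69 (b(U) = 1/(-69) = -1/69)
(1493 + 3649)*(b(16) + (8*(-11))*(-9)) = (1493 + 3649)*(-1/69 + (8*(-11))*(-9)) = 5142*(-1/69 - 88*(-9)) = 5142*(-1/69 + 792) = 5142*(54647/69) = 93664958/23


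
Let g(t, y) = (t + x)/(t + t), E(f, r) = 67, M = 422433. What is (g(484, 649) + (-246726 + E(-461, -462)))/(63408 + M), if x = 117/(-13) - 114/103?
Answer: -8197613375/16146763688 ≈ -0.50769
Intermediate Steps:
x = -1041/103 (x = 117*(-1/13) - 114*1/103 = -9 - 114/103 = -1041/103 ≈ -10.107)
g(t, y) = (-1041/103 + t)/(2*t) (g(t, y) = (t - 1041/103)/(t + t) = (-1041/103 + t)/((2*t)) = (-1041/103 + t)*(1/(2*t)) = (-1041/103 + t)/(2*t))
(g(484, 649) + (-246726 + E(-461, -462)))/(63408 + M) = ((1/206)*(-1041 + 103*484)/484 + (-246726 + 67))/(63408 + 422433) = ((1/206)*(1/484)*(-1041 + 49852) - 246659)/485841 = ((1/206)*(1/484)*48811 - 246659)*(1/485841) = (48811/99704 - 246659)*(1/485841) = -24592840125/99704*1/485841 = -8197613375/16146763688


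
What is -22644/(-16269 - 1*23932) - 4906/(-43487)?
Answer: 1181945734/1748220887 ≈ 0.67608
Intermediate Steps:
-22644/(-16269 - 1*23932) - 4906/(-43487) = -22644/(-16269 - 23932) - 4906*(-1/43487) = -22644/(-40201) + 4906/43487 = -22644*(-1/40201) + 4906/43487 = 22644/40201 + 4906/43487 = 1181945734/1748220887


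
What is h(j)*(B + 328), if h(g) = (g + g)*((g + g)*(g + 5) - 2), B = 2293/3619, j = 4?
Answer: 95146000/517 ≈ 1.8403e+5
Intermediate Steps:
B = 2293/3619 (B = 2293*(1/3619) = 2293/3619 ≈ 0.63360)
h(g) = 2*g*(-2 + 2*g*(5 + g)) (h(g) = (2*g)*((2*g)*(5 + g) - 2) = (2*g)*(2*g*(5 + g) - 2) = (2*g)*(-2 + 2*g*(5 + g)) = 2*g*(-2 + 2*g*(5 + g)))
h(j)*(B + 328) = (4*4*(-1 + 4² + 5*4))*(2293/3619 + 328) = (4*4*(-1 + 16 + 20))*(1189325/3619) = (4*4*35)*(1189325/3619) = 560*(1189325/3619) = 95146000/517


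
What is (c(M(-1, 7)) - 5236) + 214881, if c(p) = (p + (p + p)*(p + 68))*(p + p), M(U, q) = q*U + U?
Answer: 225133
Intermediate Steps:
M(U, q) = U + U*q (M(U, q) = U*q + U = U + U*q)
c(p) = 2*p*(p + 2*p*(68 + p)) (c(p) = (p + (2*p)*(68 + p))*(2*p) = (p + 2*p*(68 + p))*(2*p) = 2*p*(p + 2*p*(68 + p)))
(c(M(-1, 7)) - 5236) + 214881 = ((-(1 + 7))²*(274 + 4*(-(1 + 7))) - 5236) + 214881 = ((-1*8)²*(274 + 4*(-1*8)) - 5236) + 214881 = ((-8)²*(274 + 4*(-8)) - 5236) + 214881 = (64*(274 - 32) - 5236) + 214881 = (64*242 - 5236) + 214881 = (15488 - 5236) + 214881 = 10252 + 214881 = 225133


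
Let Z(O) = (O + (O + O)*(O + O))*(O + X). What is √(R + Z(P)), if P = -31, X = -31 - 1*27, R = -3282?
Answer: 3*I*√38071 ≈ 585.35*I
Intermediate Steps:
X = -58 (X = -31 - 27 = -58)
Z(O) = (-58 + O)*(O + 4*O²) (Z(O) = (O + (O + O)*(O + O))*(O - 58) = (O + (2*O)*(2*O))*(-58 + O) = (O + 4*O²)*(-58 + O) = (-58 + O)*(O + 4*O²))
√(R + Z(P)) = √(-3282 - 31*(-58 - 231*(-31) + 4*(-31)²)) = √(-3282 - 31*(-58 + 7161 + 4*961)) = √(-3282 - 31*(-58 + 7161 + 3844)) = √(-3282 - 31*10947) = √(-3282 - 339357) = √(-342639) = 3*I*√38071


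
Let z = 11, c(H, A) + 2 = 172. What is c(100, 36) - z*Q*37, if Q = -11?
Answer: 4647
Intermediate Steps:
c(H, A) = 170 (c(H, A) = -2 + 172 = 170)
c(100, 36) - z*Q*37 = 170 - 11*(-11)*37 = 170 - (-121)*37 = 170 - 1*(-4477) = 170 + 4477 = 4647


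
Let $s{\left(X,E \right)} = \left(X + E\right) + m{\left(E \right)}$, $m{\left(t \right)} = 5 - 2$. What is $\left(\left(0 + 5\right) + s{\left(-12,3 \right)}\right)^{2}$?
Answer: $1$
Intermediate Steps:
$m{\left(t \right)} = 3$
$s{\left(X,E \right)} = 3 + E + X$ ($s{\left(X,E \right)} = \left(X + E\right) + 3 = \left(E + X\right) + 3 = 3 + E + X$)
$\left(\left(0 + 5\right) + s{\left(-12,3 \right)}\right)^{2} = \left(\left(0 + 5\right) + \left(3 + 3 - 12\right)\right)^{2} = \left(5 - 6\right)^{2} = \left(-1\right)^{2} = 1$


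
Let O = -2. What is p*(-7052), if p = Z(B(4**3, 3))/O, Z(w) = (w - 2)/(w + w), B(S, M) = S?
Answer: 54653/32 ≈ 1707.9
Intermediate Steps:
Z(w) = (-2 + w)/(2*w) (Z(w) = (-2 + w)/((2*w)) = (-2 + w)*(1/(2*w)) = (-2 + w)/(2*w))
p = -31/128 (p = ((-2 + 4**3)/(2*(4**3)))/(-2) = ((1/2)*(-2 + 64)/64)*(-1/2) = ((1/2)*(1/64)*62)*(-1/2) = (31/64)*(-1/2) = -31/128 ≈ -0.24219)
p*(-7052) = -31/128*(-7052) = 54653/32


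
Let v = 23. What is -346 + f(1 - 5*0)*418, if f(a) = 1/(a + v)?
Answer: -3943/12 ≈ -328.58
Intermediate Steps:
f(a) = 1/(23 + a) (f(a) = 1/(a + 23) = 1/(23 + a))
-346 + f(1 - 5*0)*418 = -346 + 418/(23 + (1 - 5*0)) = -346 + 418/(23 + (1 + 0)) = -346 + 418/(23 + 1) = -346 + 418/24 = -346 + (1/24)*418 = -346 + 209/12 = -3943/12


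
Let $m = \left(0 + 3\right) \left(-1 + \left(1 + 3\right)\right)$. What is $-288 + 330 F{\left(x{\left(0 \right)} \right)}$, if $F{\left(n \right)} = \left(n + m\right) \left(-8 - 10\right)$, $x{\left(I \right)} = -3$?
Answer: $-35928$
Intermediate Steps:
$m = 9$ ($m = 3 \left(-1 + 4\right) = 3 \cdot 3 = 9$)
$F{\left(n \right)} = -162 - 18 n$ ($F{\left(n \right)} = \left(n + 9\right) \left(-8 - 10\right) = \left(9 + n\right) \left(-18\right) = -162 - 18 n$)
$-288 + 330 F{\left(x{\left(0 \right)} \right)} = -288 + 330 \left(-162 - -54\right) = -288 + 330 \left(-162 + 54\right) = -288 + 330 \left(-108\right) = -288 - 35640 = -35928$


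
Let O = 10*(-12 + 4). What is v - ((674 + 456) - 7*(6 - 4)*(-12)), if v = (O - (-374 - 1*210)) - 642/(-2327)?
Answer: -1846996/2327 ≈ -793.72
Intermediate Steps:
O = -80 (O = 10*(-8) = -80)
v = 1173450/2327 (v = (-80 - (-374 - 1*210)) - 642/(-2327) = (-80 - (-374 - 210)) - 642*(-1/2327) = (-80 - 1*(-584)) + 642/2327 = (-80 + 584) + 642/2327 = 504 + 642/2327 = 1173450/2327 ≈ 504.28)
v - ((674 + 456) - 7*(6 - 4)*(-12)) = 1173450/2327 - ((674 + 456) - 7*(6 - 4)*(-12)) = 1173450/2327 - (1130 - 7*2*(-12)) = 1173450/2327 - (1130 - 14*(-12)) = 1173450/2327 - (1130 + 168) = 1173450/2327 - 1*1298 = 1173450/2327 - 1298 = -1846996/2327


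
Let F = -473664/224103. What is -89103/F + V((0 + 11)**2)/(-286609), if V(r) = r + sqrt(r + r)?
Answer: 1907693331624179/45252121792 - 11*sqrt(2)/286609 ≈ 42157.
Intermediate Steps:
F = -157888/74701 (F = -473664*1/224103 = -157888/74701 ≈ -2.1136)
V(r) = r + sqrt(2)*sqrt(r) (V(r) = r + sqrt(2*r) = r + sqrt(2)*sqrt(r))
-89103/F + V((0 + 11)**2)/(-286609) = -89103/(-157888/74701) + ((0 + 11)**2 + sqrt(2)*sqrt((0 + 11)**2))/(-286609) = -89103*(-74701/157888) + (11**2 + sqrt(2)*sqrt(11**2))*(-1/286609) = 6656083203/157888 + (121 + sqrt(2)*sqrt(121))*(-1/286609) = 6656083203/157888 + (121 + sqrt(2)*11)*(-1/286609) = 6656083203/157888 + (121 + 11*sqrt(2))*(-1/286609) = 6656083203/157888 + (-121/286609 - 11*sqrt(2)/286609) = 1907693331624179/45252121792 - 11*sqrt(2)/286609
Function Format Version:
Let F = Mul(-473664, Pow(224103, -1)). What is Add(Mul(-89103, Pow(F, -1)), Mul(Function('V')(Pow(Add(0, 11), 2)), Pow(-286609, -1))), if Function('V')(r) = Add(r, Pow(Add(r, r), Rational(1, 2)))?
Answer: Add(Rational(1907693331624179, 45252121792), Mul(Rational(-11, 286609), Pow(2, Rational(1, 2)))) ≈ 42157.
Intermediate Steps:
F = Rational(-157888, 74701) (F = Mul(-473664, Rational(1, 224103)) = Rational(-157888, 74701) ≈ -2.1136)
Function('V')(r) = Add(r, Mul(Pow(2, Rational(1, 2)), Pow(r, Rational(1, 2)))) (Function('V')(r) = Add(r, Pow(Mul(2, r), Rational(1, 2))) = Add(r, Mul(Pow(2, Rational(1, 2)), Pow(r, Rational(1, 2)))))
Add(Mul(-89103, Pow(F, -1)), Mul(Function('V')(Pow(Add(0, 11), 2)), Pow(-286609, -1))) = Add(Mul(-89103, Pow(Rational(-157888, 74701), -1)), Mul(Add(Pow(Add(0, 11), 2), Mul(Pow(2, Rational(1, 2)), Pow(Pow(Add(0, 11), 2), Rational(1, 2)))), Pow(-286609, -1))) = Add(Mul(-89103, Rational(-74701, 157888)), Mul(Add(Pow(11, 2), Mul(Pow(2, Rational(1, 2)), Pow(Pow(11, 2), Rational(1, 2)))), Rational(-1, 286609))) = Add(Rational(6656083203, 157888), Mul(Add(121, Mul(Pow(2, Rational(1, 2)), Pow(121, Rational(1, 2)))), Rational(-1, 286609))) = Add(Rational(6656083203, 157888), Mul(Add(121, Mul(Pow(2, Rational(1, 2)), 11)), Rational(-1, 286609))) = Add(Rational(6656083203, 157888), Mul(Add(121, Mul(11, Pow(2, Rational(1, 2)))), Rational(-1, 286609))) = Add(Rational(6656083203, 157888), Add(Rational(-121, 286609), Mul(Rational(-11, 286609), Pow(2, Rational(1, 2))))) = Add(Rational(1907693331624179, 45252121792), Mul(Rational(-11, 286609), Pow(2, Rational(1, 2))))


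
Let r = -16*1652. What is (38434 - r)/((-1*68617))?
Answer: -64866/68617 ≈ -0.94533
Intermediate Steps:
r = -26432
(38434 - r)/((-1*68617)) = (38434 - 1*(-26432))/((-1*68617)) = (38434 + 26432)/(-68617) = 64866*(-1/68617) = -64866/68617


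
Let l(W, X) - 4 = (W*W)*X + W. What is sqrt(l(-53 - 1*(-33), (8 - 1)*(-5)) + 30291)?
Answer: 5*sqrt(651) ≈ 127.57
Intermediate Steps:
l(W, X) = 4 + W + X*W**2 (l(W, X) = 4 + ((W*W)*X + W) = 4 + (W**2*X + W) = 4 + (X*W**2 + W) = 4 + (W + X*W**2) = 4 + W + X*W**2)
sqrt(l(-53 - 1*(-33), (8 - 1)*(-5)) + 30291) = sqrt((4 + (-53 - 1*(-33)) + ((8 - 1)*(-5))*(-53 - 1*(-33))**2) + 30291) = sqrt((4 + (-53 + 33) + (7*(-5))*(-53 + 33)**2) + 30291) = sqrt((4 - 20 - 35*(-20)**2) + 30291) = sqrt((4 - 20 - 35*400) + 30291) = sqrt((4 - 20 - 14000) + 30291) = sqrt(-14016 + 30291) = sqrt(16275) = 5*sqrt(651)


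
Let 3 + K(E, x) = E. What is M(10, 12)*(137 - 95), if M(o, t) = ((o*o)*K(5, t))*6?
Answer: 50400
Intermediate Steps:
K(E, x) = -3 + E
M(o, t) = 12*o**2 (M(o, t) = ((o*o)*(-3 + 5))*6 = (o**2*2)*6 = (2*o**2)*6 = 12*o**2)
M(10, 12)*(137 - 95) = (12*10**2)*(137 - 95) = (12*100)*42 = 1200*42 = 50400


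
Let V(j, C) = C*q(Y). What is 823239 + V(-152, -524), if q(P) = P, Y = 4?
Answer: 821143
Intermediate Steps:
V(j, C) = 4*C (V(j, C) = C*4 = 4*C)
823239 + V(-152, -524) = 823239 + 4*(-524) = 823239 - 2096 = 821143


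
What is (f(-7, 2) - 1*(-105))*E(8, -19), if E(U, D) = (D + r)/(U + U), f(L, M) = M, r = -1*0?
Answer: -2033/16 ≈ -127.06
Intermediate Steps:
r = 0
E(U, D) = D/(2*U) (E(U, D) = (D + 0)/(U + U) = D/((2*U)) = D*(1/(2*U)) = D/(2*U))
(f(-7, 2) - 1*(-105))*E(8, -19) = (2 - 1*(-105))*((1/2)*(-19)/8) = (2 + 105)*((1/2)*(-19)*(1/8)) = 107*(-19/16) = -2033/16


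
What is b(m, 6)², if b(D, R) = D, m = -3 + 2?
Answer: 1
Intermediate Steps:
m = -1
b(m, 6)² = (-1)² = 1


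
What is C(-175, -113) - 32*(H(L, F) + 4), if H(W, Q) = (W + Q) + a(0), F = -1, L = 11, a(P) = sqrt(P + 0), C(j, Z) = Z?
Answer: -561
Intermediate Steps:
a(P) = sqrt(P)
H(W, Q) = Q + W (H(W, Q) = (W + Q) + sqrt(0) = (Q + W) + 0 = Q + W)
C(-175, -113) - 32*(H(L, F) + 4) = -113 - 32*((-1 + 11) + 4) = -113 - 32*(10 + 4) = -113 - 32*14 = -113 - 1*448 = -113 - 448 = -561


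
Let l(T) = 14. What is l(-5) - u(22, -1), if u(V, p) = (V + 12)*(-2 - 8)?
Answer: 354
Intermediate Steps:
u(V, p) = -120 - 10*V (u(V, p) = (12 + V)*(-10) = -120 - 10*V)
l(-5) - u(22, -1) = 14 - (-120 - 10*22) = 14 - (-120 - 220) = 14 - 1*(-340) = 14 + 340 = 354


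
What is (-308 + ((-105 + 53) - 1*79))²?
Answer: 192721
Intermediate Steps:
(-308 + ((-105 + 53) - 1*79))² = (-308 + (-52 - 79))² = (-308 - 131)² = (-439)² = 192721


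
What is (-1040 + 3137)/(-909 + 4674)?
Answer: 699/1255 ≈ 0.55697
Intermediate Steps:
(-1040 + 3137)/(-909 + 4674) = 2097/3765 = 2097*(1/3765) = 699/1255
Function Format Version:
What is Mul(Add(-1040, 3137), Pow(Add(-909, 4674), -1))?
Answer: Rational(699, 1255) ≈ 0.55697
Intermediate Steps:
Mul(Add(-1040, 3137), Pow(Add(-909, 4674), -1)) = Mul(2097, Pow(3765, -1)) = Mul(2097, Rational(1, 3765)) = Rational(699, 1255)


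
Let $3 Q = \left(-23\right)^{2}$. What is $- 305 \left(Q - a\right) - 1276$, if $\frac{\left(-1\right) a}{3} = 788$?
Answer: $- \frac{2328233}{3} \approx -7.7608 \cdot 10^{5}$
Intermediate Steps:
$a = -2364$ ($a = \left(-3\right) 788 = -2364$)
$Q = \frac{529}{3}$ ($Q = \frac{\left(-23\right)^{2}}{3} = \frac{1}{3} \cdot 529 = \frac{529}{3} \approx 176.33$)
$- 305 \left(Q - a\right) - 1276 = - 305 \left(\frac{529}{3} - -2364\right) - 1276 = - 305 \left(\frac{529}{3} + 2364\right) - 1276 = \left(-305\right) \frac{7621}{3} - 1276 = - \frac{2324405}{3} - 1276 = - \frac{2328233}{3}$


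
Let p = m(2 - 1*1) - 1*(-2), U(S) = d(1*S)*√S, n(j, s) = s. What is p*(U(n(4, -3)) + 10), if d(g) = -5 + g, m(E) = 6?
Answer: 80 - 64*I*√3 ≈ 80.0 - 110.85*I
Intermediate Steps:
U(S) = √S*(-5 + S) (U(S) = (-5 + 1*S)*√S = (-5 + S)*√S = √S*(-5 + S))
p = 8 (p = 6 - 1*(-2) = 6 + 2 = 8)
p*(U(n(4, -3)) + 10) = 8*(√(-3)*(-5 - 3) + 10) = 8*((I*√3)*(-8) + 10) = 8*(-8*I*√3 + 10) = 8*(10 - 8*I*√3) = 80 - 64*I*√3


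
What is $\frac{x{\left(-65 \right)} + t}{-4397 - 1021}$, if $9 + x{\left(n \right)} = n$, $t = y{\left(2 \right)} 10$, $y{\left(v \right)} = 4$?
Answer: $\frac{17}{2709} \approx 0.0062754$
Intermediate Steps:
$t = 40$ ($t = 4 \cdot 10 = 40$)
$x{\left(n \right)} = -9 + n$
$\frac{x{\left(-65 \right)} + t}{-4397 - 1021} = \frac{\left(-9 - 65\right) + 40}{-4397 - 1021} = \frac{-74 + 40}{-5418} = \left(-34\right) \left(- \frac{1}{5418}\right) = \frac{17}{2709}$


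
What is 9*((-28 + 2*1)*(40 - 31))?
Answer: -2106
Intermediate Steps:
9*((-28 + 2*1)*(40 - 31)) = 9*((-28 + 2)*9) = 9*(-26*9) = 9*(-234) = -2106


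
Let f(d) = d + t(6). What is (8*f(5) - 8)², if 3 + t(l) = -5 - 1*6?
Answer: 6400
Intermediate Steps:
t(l) = -14 (t(l) = -3 + (-5 - 1*6) = -3 + (-5 - 6) = -3 - 11 = -14)
f(d) = -14 + d (f(d) = d - 14 = -14 + d)
(8*f(5) - 8)² = (8*(-14 + 5) - 8)² = (8*(-9) - 8)² = (-72 - 8)² = (-80)² = 6400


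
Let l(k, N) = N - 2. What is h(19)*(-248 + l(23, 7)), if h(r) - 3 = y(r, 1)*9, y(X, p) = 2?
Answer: -5103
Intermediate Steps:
l(k, N) = -2 + N
h(r) = 21 (h(r) = 3 + 2*9 = 3 + 18 = 21)
h(19)*(-248 + l(23, 7)) = 21*(-248 + (-2 + 7)) = 21*(-248 + 5) = 21*(-243) = -5103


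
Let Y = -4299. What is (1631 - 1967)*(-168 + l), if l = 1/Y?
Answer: 80890096/1433 ≈ 56448.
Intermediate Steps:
l = -1/4299 (l = 1/(-4299) = -1/4299 ≈ -0.00023261)
(1631 - 1967)*(-168 + l) = (1631 - 1967)*(-168 - 1/4299) = -336*(-722233/4299) = 80890096/1433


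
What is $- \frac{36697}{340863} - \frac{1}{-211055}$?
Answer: $- \frac{7744744472}{71940840465} \approx -0.10765$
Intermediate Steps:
$- \frac{36697}{340863} - \frac{1}{-211055} = \left(-36697\right) \frac{1}{340863} - - \frac{1}{211055} = - \frac{36697}{340863} + \frac{1}{211055} = - \frac{7744744472}{71940840465}$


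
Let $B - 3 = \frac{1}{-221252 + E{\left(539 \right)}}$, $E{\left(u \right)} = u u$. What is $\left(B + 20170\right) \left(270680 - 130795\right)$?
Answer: $\frac{195470198513130}{69269} \approx 2.8219 \cdot 10^{9}$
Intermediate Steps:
$E{\left(u \right)} = u^{2}$
$B = \frac{207808}{69269}$ ($B = 3 + \frac{1}{-221252 + 539^{2}} = 3 + \frac{1}{-221252 + 290521} = 3 + \frac{1}{69269} = \frac{207808}{69269} \approx 3.0$)
$\left(B + 20170\right) \left(270680 - 130795\right) = \left(\frac{207808}{69269} + 20170\right) \left(270680 - 130795\right) = \frac{1397363538}{69269} \cdot 139885 = \frac{195470198513130}{69269}$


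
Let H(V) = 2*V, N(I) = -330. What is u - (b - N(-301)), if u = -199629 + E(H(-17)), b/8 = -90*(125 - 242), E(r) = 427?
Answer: -283772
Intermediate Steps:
b = 84240 (b = 8*(-90*(125 - 242)) = 8*(-90*(-117)) = 8*10530 = 84240)
u = -199202 (u = -199629 + 427 = -199202)
u - (b - N(-301)) = -199202 - (84240 - 1*(-330)) = -199202 - (84240 + 330) = -199202 - 1*84570 = -199202 - 84570 = -283772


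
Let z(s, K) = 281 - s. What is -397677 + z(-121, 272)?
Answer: -397275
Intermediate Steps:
-397677 + z(-121, 272) = -397677 + (281 - 1*(-121)) = -397677 + (281 + 121) = -397677 + 402 = -397275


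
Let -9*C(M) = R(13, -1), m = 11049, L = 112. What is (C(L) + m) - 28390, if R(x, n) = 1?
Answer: -156070/9 ≈ -17341.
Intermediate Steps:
C(M) = -1/9 (C(M) = -1/9*1 = -1/9)
(C(L) + m) - 28390 = (-1/9 + 11049) - 28390 = 99440/9 - 28390 = -156070/9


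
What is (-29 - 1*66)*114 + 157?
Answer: -10673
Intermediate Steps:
(-29 - 1*66)*114 + 157 = (-29 - 66)*114 + 157 = -95*114 + 157 = -10830 + 157 = -10673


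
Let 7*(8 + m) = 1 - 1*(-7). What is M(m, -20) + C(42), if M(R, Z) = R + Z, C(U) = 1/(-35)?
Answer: -941/35 ≈ -26.886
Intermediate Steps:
m = -48/7 (m = -8 + (1 - 1*(-7))/7 = -8 + (1 + 7)/7 = -8 + (⅐)*8 = -8 + 8/7 = -48/7 ≈ -6.8571)
C(U) = -1/35
M(m, -20) + C(42) = (-48/7 - 20) - 1/35 = -188/7 - 1/35 = -941/35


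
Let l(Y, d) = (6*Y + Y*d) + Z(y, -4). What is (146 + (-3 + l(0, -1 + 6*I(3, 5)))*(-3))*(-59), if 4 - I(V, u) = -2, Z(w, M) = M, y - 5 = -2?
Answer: -9853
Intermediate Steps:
y = 3 (y = 5 - 2 = 3)
I(V, u) = 6 (I(V, u) = 4 - 1*(-2) = 4 + 2 = 6)
l(Y, d) = -4 + 6*Y + Y*d (l(Y, d) = (6*Y + Y*d) - 4 = -4 + 6*Y + Y*d)
(146 + (-3 + l(0, -1 + 6*I(3, 5)))*(-3))*(-59) = (146 + (-3 + (-4 + 6*0 + 0*(-1 + 6*6)))*(-3))*(-59) = (146 + (-3 + (-4 + 0 + 0*(-1 + 36)))*(-3))*(-59) = (146 + (-3 + (-4 + 0 + 0*35))*(-3))*(-59) = (146 + (-3 + (-4 + 0 + 0))*(-3))*(-59) = (146 + (-3 - 4)*(-3))*(-59) = (146 - 7*(-3))*(-59) = (146 + 21)*(-59) = 167*(-59) = -9853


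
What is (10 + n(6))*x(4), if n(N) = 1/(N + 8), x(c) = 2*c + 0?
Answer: 564/7 ≈ 80.571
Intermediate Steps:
x(c) = 2*c
n(N) = 1/(8 + N)
(10 + n(6))*x(4) = (10 + 1/(8 + 6))*(2*4) = (10 + 1/14)*8 = (141/14)*8 = 564/7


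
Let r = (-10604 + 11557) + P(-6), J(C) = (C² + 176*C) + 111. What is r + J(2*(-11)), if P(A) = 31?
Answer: -2293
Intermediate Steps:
J(C) = 111 + C² + 176*C
r = 984 (r = (-10604 + 11557) + 31 = 953 + 31 = 984)
r + J(2*(-11)) = 984 + (111 + (2*(-11))² + 176*(2*(-11))) = 984 + (111 + (-22)² + 176*(-22)) = 984 + (111 + 484 - 3872) = 984 - 3277 = -2293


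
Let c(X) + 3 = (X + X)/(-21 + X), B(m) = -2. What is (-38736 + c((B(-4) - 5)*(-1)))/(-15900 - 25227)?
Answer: 38740/41127 ≈ 0.94196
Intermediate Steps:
c(X) = -3 + 2*X/(-21 + X) (c(X) = -3 + (X + X)/(-21 + X) = -3 + (2*X)/(-21 + X) = -3 + 2*X/(-21 + X))
(-38736 + c((B(-4) - 5)*(-1)))/(-15900 - 25227) = (-38736 + (63 - (-2 - 5)*(-1))/(-21 + (-2 - 5)*(-1)))/(-15900 - 25227) = (-38736 + (63 - (-7)*(-1))/(-21 - 7*(-1)))/(-41127) = (-38736 + (63 - 1*7)/(-21 + 7))*(-1/41127) = (-38736 + (63 - 7)/(-14))*(-1/41127) = (-38736 - 1/14*56)*(-1/41127) = (-38736 - 4)*(-1/41127) = -38740*(-1/41127) = 38740/41127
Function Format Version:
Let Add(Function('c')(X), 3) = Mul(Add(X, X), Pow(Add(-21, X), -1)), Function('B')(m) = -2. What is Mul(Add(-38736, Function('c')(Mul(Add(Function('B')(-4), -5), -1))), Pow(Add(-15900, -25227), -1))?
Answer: Rational(38740, 41127) ≈ 0.94196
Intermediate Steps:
Function('c')(X) = Add(-3, Mul(2, X, Pow(Add(-21, X), -1))) (Function('c')(X) = Add(-3, Mul(Add(X, X), Pow(Add(-21, X), -1))) = Add(-3, Mul(Mul(2, X), Pow(Add(-21, X), -1))) = Add(-3, Mul(2, X, Pow(Add(-21, X), -1))))
Mul(Add(-38736, Function('c')(Mul(Add(Function('B')(-4), -5), -1))), Pow(Add(-15900, -25227), -1)) = Mul(Add(-38736, Mul(Pow(Add(-21, Mul(Add(-2, -5), -1)), -1), Add(63, Mul(-1, Mul(Add(-2, -5), -1))))), Pow(Add(-15900, -25227), -1)) = Mul(Add(-38736, Mul(Pow(Add(-21, Mul(-7, -1)), -1), Add(63, Mul(-1, Mul(-7, -1))))), Pow(-41127, -1)) = Mul(Add(-38736, Mul(Pow(Add(-21, 7), -1), Add(63, Mul(-1, 7)))), Rational(-1, 41127)) = Mul(Add(-38736, Mul(Pow(-14, -1), Add(63, -7))), Rational(-1, 41127)) = Mul(Add(-38736, Mul(Rational(-1, 14), 56)), Rational(-1, 41127)) = Mul(Add(-38736, -4), Rational(-1, 41127)) = Mul(-38740, Rational(-1, 41127)) = Rational(38740, 41127)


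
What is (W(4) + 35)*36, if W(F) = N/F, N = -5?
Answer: 1215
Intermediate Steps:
W(F) = -5/F
(W(4) + 35)*36 = (-5/4 + 35)*36 = (135/4)*36 = 1215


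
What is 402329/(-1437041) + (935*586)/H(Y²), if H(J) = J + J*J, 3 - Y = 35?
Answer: 36508461591/150831823360 ≈ 0.24205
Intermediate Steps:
Y = -32 (Y = 3 - 1*35 = 3 - 35 = -32)
H(J) = J + J²
402329/(-1437041) + (935*586)/H(Y²) = 402329/(-1437041) + (935*586)/(((-32)²*(1 + (-32)²))) = 402329*(-1/1437041) + 547910/((1024*(1 + 1024))) = -402329/1437041 + 547910/((1024*1025)) = -402329/1437041 + 547910/1049600 = -402329/1437041 + 547910*(1/1049600) = -402329/1437041 + 54791/104960 = 36508461591/150831823360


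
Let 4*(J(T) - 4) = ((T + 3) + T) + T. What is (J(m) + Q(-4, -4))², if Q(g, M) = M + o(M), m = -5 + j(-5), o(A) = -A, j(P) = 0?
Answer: 1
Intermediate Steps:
m = -5 (m = -5 + 0 = -5)
J(T) = 19/4 + 3*T/4 (J(T) = 4 + (((T + 3) + T) + T)/4 = 4 + (((3 + T) + T) + T)/4 = 4 + ((3 + 2*T) + T)/4 = 4 + (3 + 3*T)/4 = 4 + (¾ + 3*T/4) = 19/4 + 3*T/4)
Q(g, M) = 0 (Q(g, M) = M - M = 0)
(J(m) + Q(-4, -4))² = ((19/4 + (¾)*(-5)) + 0)² = ((19/4 - 15/4) + 0)² = (1 + 0)² = 1² = 1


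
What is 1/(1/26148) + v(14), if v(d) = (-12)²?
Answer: 26292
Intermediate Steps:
v(d) = 144
1/(1/26148) + v(14) = 1/(1/26148) + 144 = 26148 + 144 = 26292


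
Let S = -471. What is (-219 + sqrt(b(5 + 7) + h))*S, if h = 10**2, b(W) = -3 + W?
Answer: 103149 - 471*sqrt(109) ≈ 98232.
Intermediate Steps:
h = 100
(-219 + sqrt(b(5 + 7) + h))*S = (-219 + sqrt((-3 + (5 + 7)) + 100))*(-471) = (-219 + sqrt((-3 + 12) + 100))*(-471) = (-219 + sqrt(9 + 100))*(-471) = (-219 + sqrt(109))*(-471) = 103149 - 471*sqrt(109)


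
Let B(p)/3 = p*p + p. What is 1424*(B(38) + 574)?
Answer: 7148480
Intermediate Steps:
B(p) = 3*p + 3*p² (B(p) = 3*(p*p + p) = 3*(p² + p) = 3*(p + p²) = 3*p + 3*p²)
1424*(B(38) + 574) = 1424*(3*38*(1 + 38) + 574) = 1424*(3*38*39 + 574) = 1424*(4446 + 574) = 1424*5020 = 7148480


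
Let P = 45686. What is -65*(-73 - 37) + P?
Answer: 52836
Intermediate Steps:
-65*(-73 - 37) + P = -65*(-73 - 37) + 45686 = -65*(-110) + 45686 = 7150 + 45686 = 52836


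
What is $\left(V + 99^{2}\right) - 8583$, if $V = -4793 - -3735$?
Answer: $160$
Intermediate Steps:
$V = -1058$ ($V = -4793 + 3735 = -1058$)
$\left(V + 99^{2}\right) - 8583 = \left(-1058 + 99^{2}\right) - 8583 = \left(-1058 + 9801\right) - 8583 = 8743 - 8583 = 160$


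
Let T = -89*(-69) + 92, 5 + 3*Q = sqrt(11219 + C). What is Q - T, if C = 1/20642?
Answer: -18704/3 + sqrt(4780328008558)/61926 ≈ -6199.4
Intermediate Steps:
C = 1/20642 ≈ 4.8445e-5
Q = -5/3 + sqrt(4780328008558)/61926 (Q = -5/3 + sqrt(11219 + 1/20642)/3 = -5/3 + sqrt(231582599/20642)/3 = -5/3 + (sqrt(4780328008558)/20642)/3 = -5/3 + sqrt(4780328008558)/61926 ≈ 33.640)
T = 6233 (T = 6141 + 92 = 6233)
Q - T = (-5/3 + sqrt(4780328008558)/61926) - 1*6233 = (-5/3 + sqrt(4780328008558)/61926) - 6233 = -18704/3 + sqrt(4780328008558)/61926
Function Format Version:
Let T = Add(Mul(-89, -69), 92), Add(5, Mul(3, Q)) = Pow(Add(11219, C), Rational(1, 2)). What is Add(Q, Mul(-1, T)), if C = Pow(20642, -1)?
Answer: Add(Rational(-18704, 3), Mul(Rational(1, 61926), Pow(4780328008558, Rational(1, 2)))) ≈ -6199.4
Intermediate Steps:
C = Rational(1, 20642) ≈ 4.8445e-5
Q = Add(Rational(-5, 3), Mul(Rational(1, 61926), Pow(4780328008558, Rational(1, 2)))) (Q = Add(Rational(-5, 3), Mul(Rational(1, 3), Pow(Add(11219, Rational(1, 20642)), Rational(1, 2)))) = Add(Rational(-5, 3), Mul(Rational(1, 3), Pow(Rational(231582599, 20642), Rational(1, 2)))) = Add(Rational(-5, 3), Mul(Rational(1, 3), Mul(Rational(1, 20642), Pow(4780328008558, Rational(1, 2))))) = Add(Rational(-5, 3), Mul(Rational(1, 61926), Pow(4780328008558, Rational(1, 2)))) ≈ 33.640)
T = 6233 (T = Add(6141, 92) = 6233)
Add(Q, Mul(-1, T)) = Add(Add(Rational(-5, 3), Mul(Rational(1, 61926), Pow(4780328008558, Rational(1, 2)))), Mul(-1, 6233)) = Add(Add(Rational(-5, 3), Mul(Rational(1, 61926), Pow(4780328008558, Rational(1, 2)))), -6233) = Add(Rational(-18704, 3), Mul(Rational(1, 61926), Pow(4780328008558, Rational(1, 2))))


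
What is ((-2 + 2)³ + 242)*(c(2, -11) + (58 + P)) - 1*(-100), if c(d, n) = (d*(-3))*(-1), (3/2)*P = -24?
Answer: 11716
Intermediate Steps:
P = -16 (P = (⅔)*(-24) = -16)
c(d, n) = 3*d (c(d, n) = -3*d*(-1) = 3*d)
((-2 + 2)³ + 242)*(c(2, -11) + (58 + P)) - 1*(-100) = ((-2 + 2)³ + 242)*(3*2 + (58 - 16)) - 1*(-100) = (0³ + 242)*(6 + 42) + 100 = (0 + 242)*48 + 100 = 242*48 + 100 = 11616 + 100 = 11716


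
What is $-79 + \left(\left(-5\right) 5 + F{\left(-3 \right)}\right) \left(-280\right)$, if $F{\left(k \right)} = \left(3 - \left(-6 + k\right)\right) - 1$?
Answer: $3841$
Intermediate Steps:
$F{\left(k \right)} = 8 - k$ ($F{\left(k \right)} = \left(9 - k\right) - 1 = 8 - k$)
$-79 + \left(\left(-5\right) 5 + F{\left(-3 \right)}\right) \left(-280\right) = -79 + \left(\left(-5\right) 5 + \left(8 - -3\right)\right) \left(-280\right) = -79 + \left(-25 + \left(8 + 3\right)\right) \left(-280\right) = -79 + \left(-25 + 11\right) \left(-280\right) = -79 - -3920 = -79 + 3920 = 3841$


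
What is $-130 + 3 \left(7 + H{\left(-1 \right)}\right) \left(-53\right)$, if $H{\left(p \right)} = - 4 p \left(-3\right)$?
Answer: $665$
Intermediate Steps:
$H{\left(p \right)} = 12 p$
$-130 + 3 \left(7 + H{\left(-1 \right)}\right) \left(-53\right) = -130 + 3 \left(7 + 12 \left(-1\right)\right) \left(-53\right) = -130 + 3 \left(7 - 12\right) \left(-53\right) = -130 + 3 \left(-5\right) \left(-53\right) = -130 - -795 = -130 + 795 = 665$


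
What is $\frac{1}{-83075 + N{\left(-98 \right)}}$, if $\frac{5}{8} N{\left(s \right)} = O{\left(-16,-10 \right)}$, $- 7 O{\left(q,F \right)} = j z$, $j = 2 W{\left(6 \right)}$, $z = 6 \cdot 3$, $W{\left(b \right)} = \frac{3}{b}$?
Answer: $- \frac{35}{2907769} \approx -1.2037 \cdot 10^{-5}$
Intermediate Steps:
$z = 18$
$j = 1$ ($j = 2 \cdot \frac{3}{6} = 2 \cdot 3 \cdot \frac{1}{6} = 2 \cdot \frac{1}{2} = 1$)
$O{\left(q,F \right)} = - \frac{18}{7}$ ($O{\left(q,F \right)} = - \frac{1 \cdot 18}{7} = \left(- \frac{1}{7}\right) 18 = - \frac{18}{7}$)
$N{\left(s \right)} = - \frac{144}{35}$ ($N{\left(s \right)} = \frac{8}{5} \left(- \frac{18}{7}\right) = - \frac{144}{35}$)
$\frac{1}{-83075 + N{\left(-98 \right)}} = \frac{1}{-83075 - \frac{144}{35}} = \frac{1}{- \frac{2907769}{35}} = - \frac{35}{2907769}$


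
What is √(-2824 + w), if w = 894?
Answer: I*√1930 ≈ 43.932*I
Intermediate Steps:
√(-2824 + w) = √(-2824 + 894) = √(-1930) = I*√1930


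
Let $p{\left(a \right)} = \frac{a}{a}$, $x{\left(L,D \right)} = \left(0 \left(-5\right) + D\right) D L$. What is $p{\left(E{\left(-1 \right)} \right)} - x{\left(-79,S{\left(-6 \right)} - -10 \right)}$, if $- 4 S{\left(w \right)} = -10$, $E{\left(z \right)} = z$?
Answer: $\frac{49379}{4} \approx 12345.0$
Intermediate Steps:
$S{\left(w \right)} = \frac{5}{2}$ ($S{\left(w \right)} = \left(- \frac{1}{4}\right) \left(-10\right) = \frac{5}{2}$)
$x{\left(L,D \right)} = L D^{2}$ ($x{\left(L,D \right)} = \left(0 + D\right) D L = D D L = D^{2} L = L D^{2}$)
$p{\left(a \right)} = 1$
$p{\left(E{\left(-1 \right)} \right)} - x{\left(-79,S{\left(-6 \right)} - -10 \right)} = 1 - - 79 \left(\frac{5}{2} - -10\right)^{2} = 1 - - 79 \left(\frac{5}{2} + 10\right)^{2} = 1 - - 79 \left(\frac{25}{2}\right)^{2} = 1 - \left(-79\right) \frac{625}{4} = 1 - - \frac{49375}{4} = 1 + \frac{49375}{4} = \frac{49379}{4}$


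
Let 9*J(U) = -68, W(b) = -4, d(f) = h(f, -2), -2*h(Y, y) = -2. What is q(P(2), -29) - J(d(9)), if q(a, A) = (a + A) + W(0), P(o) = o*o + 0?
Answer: -193/9 ≈ -21.444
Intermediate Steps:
h(Y, y) = 1 (h(Y, y) = -1/2*(-2) = 1)
d(f) = 1
J(U) = -68/9 (J(U) = (1/9)*(-68) = -68/9)
P(o) = o**2 (P(o) = o**2 + 0 = o**2)
q(a, A) = -4 + A + a (q(a, A) = (a + A) - 4 = (A + a) - 4 = -4 + A + a)
q(P(2), -29) - J(d(9)) = (-4 - 29 + 2**2) - 1*(-68/9) = (-4 - 29 + 4) + 68/9 = -29 + 68/9 = -193/9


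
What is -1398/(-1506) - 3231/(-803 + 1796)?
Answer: -193204/83081 ≈ -2.3255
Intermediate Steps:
-1398/(-1506) - 3231/(-803 + 1796) = -1398*(-1/1506) - 3231/993 = 233/251 - 3231*1/993 = 233/251 - 1077/331 = -193204/83081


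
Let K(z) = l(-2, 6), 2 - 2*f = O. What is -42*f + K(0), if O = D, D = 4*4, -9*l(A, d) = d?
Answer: 880/3 ≈ 293.33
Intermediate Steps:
l(A, d) = -d/9
D = 16
O = 16
f = -7 (f = 1 - ½*16 = 1 - 8 = -7)
K(z) = -⅔ (K(z) = -⅑*6 = -⅔)
-42*f + K(0) = -42*(-7) - ⅔ = 294 - ⅔ = 880/3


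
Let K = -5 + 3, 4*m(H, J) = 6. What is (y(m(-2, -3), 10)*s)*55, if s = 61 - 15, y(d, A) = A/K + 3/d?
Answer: -7590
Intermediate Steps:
m(H, J) = 3/2 (m(H, J) = (1/4)*6 = 3/2)
K = -2
y(d, A) = 3/d - A/2 (y(d, A) = A/(-2) + 3/d = A*(-1/2) + 3/d = -A/2 + 3/d = 3/d - A/2)
s = 46
(y(m(-2, -3), 10)*s)*55 = ((3/(3/2) - 1/2*10)*46)*55 = ((3*(2/3) - 5)*46)*55 = ((2 - 5)*46)*55 = -3*46*55 = -138*55 = -7590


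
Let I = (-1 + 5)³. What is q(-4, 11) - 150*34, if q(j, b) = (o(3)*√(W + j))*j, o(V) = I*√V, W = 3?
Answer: -5100 - 256*I*√3 ≈ -5100.0 - 443.4*I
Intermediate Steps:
I = 64 (I = 4³ = 64)
o(V) = 64*√V
q(j, b) = 64*j*√3*√(3 + j) (q(j, b) = ((64*√3)*√(3 + j))*j = (64*√3*√(3 + j))*j = 64*j*√3*√(3 + j))
q(-4, 11) - 150*34 = 64*(-4)*√(9 + 3*(-4)) - 150*34 = 64*(-4)*√(9 - 12) - 5100 = 64*(-4)*√(-3) - 5100 = 64*(-4)*(I*√3) - 5100 = -256*I*√3 - 5100 = -5100 - 256*I*√3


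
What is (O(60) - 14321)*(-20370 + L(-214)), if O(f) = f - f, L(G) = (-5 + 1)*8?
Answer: 292177042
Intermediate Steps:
L(G) = -32 (L(G) = -4*8 = -32)
O(f) = 0
(O(60) - 14321)*(-20370 + L(-214)) = (0 - 14321)*(-20370 - 32) = -14321*(-20402) = 292177042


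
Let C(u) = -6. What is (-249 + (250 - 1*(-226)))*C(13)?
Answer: -1362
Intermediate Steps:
(-249 + (250 - 1*(-226)))*C(13) = (-249 + (250 - 1*(-226)))*(-6) = (-249 + (250 + 226))*(-6) = (-249 + 476)*(-6) = 227*(-6) = -1362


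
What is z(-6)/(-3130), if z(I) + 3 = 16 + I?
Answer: -7/3130 ≈ -0.0022364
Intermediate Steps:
z(I) = 13 + I (z(I) = -3 + (16 + I) = 13 + I)
z(-6)/(-3130) = (13 - 6)/(-3130) = 7*(-1/3130) = -7/3130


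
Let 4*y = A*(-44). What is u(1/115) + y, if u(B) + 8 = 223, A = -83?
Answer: 1128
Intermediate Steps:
u(B) = 215 (u(B) = -8 + 223 = 215)
y = 913 (y = (-83*(-44))/4 = (1/4)*3652 = 913)
u(1/115) + y = 215 + 913 = 1128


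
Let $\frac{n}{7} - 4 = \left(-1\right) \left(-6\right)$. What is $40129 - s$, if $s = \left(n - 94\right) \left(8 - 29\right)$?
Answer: $39625$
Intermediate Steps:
$n = 70$ ($n = 28 + 7 \left(\left(-1\right) \left(-6\right)\right) = 28 + 7 \cdot 6 = 28 + 42 = 70$)
$s = 504$ ($s = \left(70 - 94\right) \left(8 - 29\right) = - 24 \left(8 - 29\right) = \left(-24\right) \left(-21\right) = 504$)
$40129 - s = 40129 - 504 = 39625$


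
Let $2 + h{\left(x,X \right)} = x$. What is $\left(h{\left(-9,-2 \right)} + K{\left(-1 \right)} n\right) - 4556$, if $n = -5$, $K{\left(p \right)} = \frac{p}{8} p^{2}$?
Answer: $- \frac{36531}{8} \approx -4566.4$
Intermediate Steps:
$h{\left(x,X \right)} = -2 + x$
$K{\left(p \right)} = \frac{p^{3}}{8}$ ($K{\left(p \right)} = p \frac{1}{8} p^{2} = \frac{p}{8} p^{2} = \frac{p^{3}}{8}$)
$\left(h{\left(-9,-2 \right)} + K{\left(-1 \right)} n\right) - 4556 = \left(\left(-2 - 9\right) + \frac{\left(-1\right)^{3}}{8} \left(-5\right)\right) - 4556 = \left(-11 + \frac{1}{8} \left(-1\right) \left(-5\right)\right) - 4556 = \left(-11 - - \frac{5}{8}\right) - 4556 = \left(-11 + \frac{5}{8}\right) - 4556 = - \frac{83}{8} - 4556 = - \frac{36531}{8}$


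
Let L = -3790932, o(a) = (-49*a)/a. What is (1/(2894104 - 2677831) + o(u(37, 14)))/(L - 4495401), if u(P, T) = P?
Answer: 10597376/1792110096909 ≈ 5.9134e-6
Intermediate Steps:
o(a) = -49
(1/(2894104 - 2677831) + o(u(37, 14)))/(L - 4495401) = (1/(2894104 - 2677831) - 49)/(-3790932 - 4495401) = (1/216273 - 49)/(-8286333) = (1/216273 - 49)*(-1/8286333) = -10597376/216273*(-1/8286333) = 10597376/1792110096909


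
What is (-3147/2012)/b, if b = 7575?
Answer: -1049/5080300 ≈ -0.00020648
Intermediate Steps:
(-3147/2012)/b = -3147/2012/7575 = -3147*1/2012*(1/7575) = -3147/2012*1/7575 = -1049/5080300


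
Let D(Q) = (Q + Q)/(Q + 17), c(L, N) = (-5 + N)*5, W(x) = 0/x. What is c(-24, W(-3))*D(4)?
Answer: -200/21 ≈ -9.5238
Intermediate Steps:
W(x) = 0
c(L, N) = -25 + 5*N
D(Q) = 2*Q/(17 + Q) (D(Q) = (2*Q)/(17 + Q) = 2*Q/(17 + Q))
c(-24, W(-3))*D(4) = (-25 + 5*0)*(2*4/(17 + 4)) = (-25 + 0)*(2*4/21) = -50*4/21 = -25*8/21 = -200/21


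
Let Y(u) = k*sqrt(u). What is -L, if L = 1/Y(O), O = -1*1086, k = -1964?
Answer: -I*sqrt(1086)/2132904 ≈ -1.5451e-5*I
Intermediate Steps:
O = -1086
Y(u) = -1964*sqrt(u)
L = I*sqrt(1086)/2132904 (L = 1/(-1964*I*sqrt(1086)) = I*sqrt(1086)/2132904 ≈ 1.5451e-5*I)
-L = -I*sqrt(1086)/2132904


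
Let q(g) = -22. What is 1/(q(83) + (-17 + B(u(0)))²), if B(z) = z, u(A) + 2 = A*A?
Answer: 1/339 ≈ 0.0029499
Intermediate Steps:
u(A) = -2 + A² (u(A) = -2 + A*A = -2 + A²)
1/(q(83) + (-17 + B(u(0)))²) = 1/(-22 + (-17 + (-2 + 0²))²) = 1/(-22 + (-17 + (-2 + 0))²) = 1/(-22 + (-17 - 2)²) = 1/(-22 + (-19)²) = 1/(-22 + 361) = 1/339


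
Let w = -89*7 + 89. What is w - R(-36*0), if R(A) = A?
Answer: -534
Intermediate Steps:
w = -534 (w = -623 + 89 = -534)
w - R(-36*0) = -534 - (-36)*0 = -534 - 1*0 = -534 + 0 = -534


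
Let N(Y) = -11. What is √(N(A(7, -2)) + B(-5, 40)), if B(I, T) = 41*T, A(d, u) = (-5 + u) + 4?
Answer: 3*√181 ≈ 40.361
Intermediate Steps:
A(d, u) = -1 + u
√(N(A(7, -2)) + B(-5, 40)) = √(-11 + 41*40) = √(-11 + 1640) = √1629 = 3*√181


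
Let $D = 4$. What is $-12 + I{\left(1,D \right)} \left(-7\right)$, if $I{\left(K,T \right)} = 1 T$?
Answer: $-40$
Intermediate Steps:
$I{\left(K,T \right)} = T$
$-12 + I{\left(1,D \right)} \left(-7\right) = -12 + 4 \left(-7\right) = -12 - 28 = -40$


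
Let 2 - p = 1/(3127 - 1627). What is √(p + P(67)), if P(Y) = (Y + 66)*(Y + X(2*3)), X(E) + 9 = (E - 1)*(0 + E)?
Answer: √263384985/150 ≈ 108.19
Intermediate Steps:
p = 2999/1500 (p = 2 - 1/(3127 - 1627) = 2 - 1/1500 = 2999/1500 ≈ 1.9993)
X(E) = -9 + E*(-1 + E) (X(E) = -9 + (E - 1)*(0 + E) = -9 + (-1 + E)*E = -9 + E*(-1 + E))
P(Y) = (21 + Y)*(66 + Y) (P(Y) = (Y + 66)*(Y + (-9 + (2*3)² - 2*3)) = (66 + Y)*(Y + (-9 + 6² - 1*6)) = (66 + Y)*(Y + (-9 + 36 - 6)) = (66 + Y)*(Y + 21) = (66 + Y)*(21 + Y) = (21 + Y)*(66 + Y))
√(p + P(67)) = √(2999/1500 + (1386 + 67² + 87*67)) = √(2999/1500 + (1386 + 4489 + 5829)) = √(2999/1500 + 11704) = √(17558999/1500) = √263384985/150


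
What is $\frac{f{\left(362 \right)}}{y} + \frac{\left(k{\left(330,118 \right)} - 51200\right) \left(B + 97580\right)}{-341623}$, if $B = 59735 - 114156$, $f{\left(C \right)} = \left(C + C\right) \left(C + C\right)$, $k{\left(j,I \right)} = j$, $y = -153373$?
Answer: $\frac{336551094789442}{52395744379} \approx 6423.3$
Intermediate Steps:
$f{\left(C \right)} = 4 C^{2}$ ($f{\left(C \right)} = 2 C 2 C = 4 C^{2}$)
$B = -54421$ ($B = 59735 - 114156 = -54421$)
$\frac{f{\left(362 \right)}}{y} + \frac{\left(k{\left(330,118 \right)} - 51200\right) \left(B + 97580\right)}{-341623} = \frac{4 \cdot 362^{2}}{-153373} + \frac{\left(330 - 51200\right) \left(-54421 + 97580\right)}{-341623} = 4 \cdot 131044 \left(- \frac{1}{153373}\right) + \left(-50870\right) 43159 \left(- \frac{1}{341623}\right) = 524176 \left(- \frac{1}{153373}\right) - - \frac{2195498330}{341623} = - \frac{524176}{153373} + \frac{2195498330}{341623} = \frac{336551094789442}{52395744379}$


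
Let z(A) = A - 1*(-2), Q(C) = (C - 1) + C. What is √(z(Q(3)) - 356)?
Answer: I*√349 ≈ 18.682*I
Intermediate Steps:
Q(C) = -1 + 2*C (Q(C) = (-1 + C) + C = -1 + 2*C)
z(A) = 2 + A (z(A) = A + 2 = 2 + A)
√(z(Q(3)) - 356) = √((2 + (-1 + 2*3)) - 356) = √((2 + (-1 + 6)) - 356) = √((2 + 5) - 356) = √(7 - 356) = √(-349) = I*√349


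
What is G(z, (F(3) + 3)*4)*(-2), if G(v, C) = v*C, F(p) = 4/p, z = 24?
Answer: -832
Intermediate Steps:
G(v, C) = C*v
G(z, (F(3) + 3)*4)*(-2) = (((4/3 + 3)*4)*24)*(-2) = (((13/3)*4)*24)*(-2) = ((52/3)*24)*(-2) = 416*(-2) = -832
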